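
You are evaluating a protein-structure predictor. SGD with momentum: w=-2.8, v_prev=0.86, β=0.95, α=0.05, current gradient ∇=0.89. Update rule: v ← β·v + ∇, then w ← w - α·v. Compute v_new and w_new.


v_new = 0.95·0.86 + 0.89 = 0.817 + 0.89 = 1.707
w_new = -2.8 - 0.05·1.707 = -2.8 - 0.08535 = -2.88535

v_new=1.707, w_new=-2.88535


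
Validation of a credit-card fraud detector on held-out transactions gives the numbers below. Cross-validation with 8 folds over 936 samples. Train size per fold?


Fold size = 936/8 = 117
Training per fold = 936 - 117 = 819

819


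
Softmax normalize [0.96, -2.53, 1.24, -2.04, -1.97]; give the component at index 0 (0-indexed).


Exponentials: e^0.96=2.6117, e^-2.53=0.0797, e^1.24=3.4556, e^-2.04=0.13, e^-1.97=0.1395
Sum = 6.4165
Softmax = [0.407, 0.0124, 0.5386, 0.0203, 0.0217]
p[0] = 2.6117/6.4165 = 0.407

0.407


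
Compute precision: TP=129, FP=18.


Precision = TP/(TP+FP)
= 129/(129+18)
= 129/147 = 87.76%

87.76%


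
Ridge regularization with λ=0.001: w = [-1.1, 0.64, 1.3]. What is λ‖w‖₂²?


‖w‖₂² = (-1.1)² + (0.64)² + (1.3)²
     = 1.21 + 0.4096 + 1.69
     = 3.3096
λ·‖w‖₂² = 0.001·3.3096 = 0.00331

0.00331


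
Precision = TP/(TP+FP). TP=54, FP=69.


Precision = TP/(TP+FP)
= 54/(54+69)
= 54/123 = 43.9%

43.9%


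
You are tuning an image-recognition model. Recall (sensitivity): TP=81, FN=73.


Recall = TP/(TP+FN)
= 81/(81+73)
= 81/154 = 52.6%

52.6%


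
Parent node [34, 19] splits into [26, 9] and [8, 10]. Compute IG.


Parent = [34, 19], H_parent = 0.9414
H_left = 0.8224 (n=35), H_right = 0.9911 (n=18)
H_children = (35/53)·0.8224 + (18/53)·0.9911 = 0.8797
IG = 0.9414 - 0.8797 = 0.0617

0.0617


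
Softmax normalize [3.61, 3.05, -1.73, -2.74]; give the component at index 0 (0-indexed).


Exponentials: e^3.61=36.9661, e^3.05=21.1153, e^-1.73=0.1773, e^-2.74=0.0646
Sum = 58.3233
Softmax = [0.6338, 0.362, 0.003, 0.0011]
p[0] = 36.9661/58.3233 = 0.6338

0.6338


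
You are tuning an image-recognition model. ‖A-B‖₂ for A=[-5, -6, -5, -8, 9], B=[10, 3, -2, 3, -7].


d = √((-5-10)² + (-6-3)² + (-5+ 2)² + (-8-3)² + (9+ 7)²)
  = √(225 + 81 + 9 + 121 + 256)
  = √692 = 26.3059

26.3059


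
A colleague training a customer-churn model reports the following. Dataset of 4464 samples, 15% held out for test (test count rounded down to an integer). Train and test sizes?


Test = ⌊4464·15/100⌋ = 669
Train = 4464 - 669 = 3795

Train: 3795, Test: 669


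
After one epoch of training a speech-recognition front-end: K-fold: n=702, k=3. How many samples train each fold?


Fold size = 702/3 = 234
Training per fold = 702 - 234 = 468

468


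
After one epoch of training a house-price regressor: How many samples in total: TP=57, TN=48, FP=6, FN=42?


Total = TP + TN + FP + FN
= 57 + 48 + 6 + 42
= 153
(Predicted positive: 63, predicted negative: 90)

153


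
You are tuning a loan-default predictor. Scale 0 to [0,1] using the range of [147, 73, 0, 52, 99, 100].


min=0, max=147
(0-0)/(147-0) = 0/147 = 0.0

0.0


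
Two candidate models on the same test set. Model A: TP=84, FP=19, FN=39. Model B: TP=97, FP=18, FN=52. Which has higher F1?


Model A: P=84/103=0.8155, R=84/123=0.6829, F1=2PR/(P+R)=2TP/(2TP+FP+FN)=168/226=0.7434
Model B: P=97/115=0.8435, R=97/149=0.651, F1=2PR/(P+R)=2TP/(2TP+FP+FN)=194/264=0.7348
0.7434 > 0.7348 → Model A

Model A


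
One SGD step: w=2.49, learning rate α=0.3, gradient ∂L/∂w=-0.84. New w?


w_new = w - α·∇
= 2.49 - 0.3·-0.84
= 2.49 + 0.252
= 2.742

2.742


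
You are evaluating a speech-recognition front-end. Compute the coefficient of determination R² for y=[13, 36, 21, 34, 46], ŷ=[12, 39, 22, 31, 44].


ȳ = 30
SS_res = Σ(y-ŷ)² = 24
SS_tot = Σ(y-ȳ)² = 678
R² = 1 - SS_res/SS_tot = 1 - 0.0354 = 0.9646

0.9646


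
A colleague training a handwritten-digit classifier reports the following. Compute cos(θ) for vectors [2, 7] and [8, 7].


A·B = 2·8 + 7·7 = 65
‖A‖ = √53 = 7.2801, ‖B‖ = √113 = 10.6301
cos = 65/(√53·√113) = 65/√5989 = 0.8399

0.8399


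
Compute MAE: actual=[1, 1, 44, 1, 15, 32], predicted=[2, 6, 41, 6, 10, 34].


Absolute errors: |1-2|=1, |1-6|=5, |44-41|=3, |1-6|=5, |15-10|=5, |32-34|=2
Sum = 21
MAE = 21/6 = 7/2

7/2


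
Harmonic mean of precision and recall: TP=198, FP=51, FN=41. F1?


Precision = 198/249 = 0.7952
Recall = 198/239 = 0.8285
F1 = 2·P·R/(P+R) = 2·TP/(2·TP+FP+FN) = 396/(396+51+41) = 396/488 = 0.8115

0.8115


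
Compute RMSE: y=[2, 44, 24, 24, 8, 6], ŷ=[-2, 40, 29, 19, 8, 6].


MSE = 82/6 = 13.6667
RMSE = √(82/6) = 3.6968

3.6968


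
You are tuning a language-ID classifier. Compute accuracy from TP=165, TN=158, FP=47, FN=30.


Accuracy = (TP+TN)/(TP+TN+FP+FN)
= (165+158)/(400)
= 323/400 = 80.75%

80.75%


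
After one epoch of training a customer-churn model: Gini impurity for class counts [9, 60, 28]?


Probabilities: [9/97, 60/97, 28/97] ≈ [0.0928, 0.6186, 0.2887]
Σpᵢ² = (81 + 3600 + 784)/97² = 4465/9409
Gini = 1 - Σpᵢ² = 1 - 4465/9409 = 0.5255

0.5255


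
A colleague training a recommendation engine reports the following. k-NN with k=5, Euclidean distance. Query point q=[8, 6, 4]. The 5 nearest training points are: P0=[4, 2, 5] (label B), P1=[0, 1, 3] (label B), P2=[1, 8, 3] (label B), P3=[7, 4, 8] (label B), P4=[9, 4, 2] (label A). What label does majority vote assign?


d(q,P0) = 5.7446  (label B)
d(q,P1) = 9.4868  (label B)
d(q,P2) = 7.3485  (label B)
d(q,P3) = 4.5826  (label B)
d(q,P4) = 3.0  (label A)
Votes: A=1, B=4
Majority → B

B


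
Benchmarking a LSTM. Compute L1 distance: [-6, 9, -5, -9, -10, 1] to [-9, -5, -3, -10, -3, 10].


d = |-6+ 9| + |9+ 5| + |-5+ 3| + |-9+ 10| + |-10+ 3| + |1-10|
  = 3 + 14 + 2 + 1 + 7 + 9
  = 36

36


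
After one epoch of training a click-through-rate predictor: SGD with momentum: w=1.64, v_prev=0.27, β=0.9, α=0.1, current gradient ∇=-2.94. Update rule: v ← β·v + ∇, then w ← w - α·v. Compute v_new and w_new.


v_new = 0.9·0.27 - 2.94 = 0.243 - 2.94 = -2.697
w_new = 1.64 - 0.1·-2.697 = 1.64 + 0.2697 = 1.9097

v_new=-2.697, w_new=1.9097


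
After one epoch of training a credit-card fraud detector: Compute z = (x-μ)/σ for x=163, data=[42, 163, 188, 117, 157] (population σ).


μ = 133.4, σ = 51.0631
z = (163 - 133.4)/51.0631 = 0.5797

0.5797


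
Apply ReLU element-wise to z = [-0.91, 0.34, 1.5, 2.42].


ReLU(-0.91) = max(0, -0.91) = 0.0
ReLU(0.34) = max(0, 0.34) = 0.34
ReLU(1.5) = max(0, 1.5) = 1.5
ReLU(2.42) = max(0, 2.42) = 2.42
result = [0.0, 0.34, 1.5, 2.42]

[0.0, 0.34, 1.5, 2.42]


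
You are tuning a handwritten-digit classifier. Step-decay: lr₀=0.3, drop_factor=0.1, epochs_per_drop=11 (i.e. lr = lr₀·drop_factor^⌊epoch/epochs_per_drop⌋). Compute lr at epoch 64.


n_drops = ⌊64/11⌋ = 5
lr = 0.3·0.1^5 = 0.3·0.00001 = 0.000003

0.000003


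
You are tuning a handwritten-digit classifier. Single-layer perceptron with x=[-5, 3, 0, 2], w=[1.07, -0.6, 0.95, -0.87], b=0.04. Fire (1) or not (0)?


z = (-5)·(1.07) + (3)·(-0.6) + (0)·(0.95) + (2)·(-0.87) + 0.04
  = -8.85
step(z) = 0 (z<0)

0


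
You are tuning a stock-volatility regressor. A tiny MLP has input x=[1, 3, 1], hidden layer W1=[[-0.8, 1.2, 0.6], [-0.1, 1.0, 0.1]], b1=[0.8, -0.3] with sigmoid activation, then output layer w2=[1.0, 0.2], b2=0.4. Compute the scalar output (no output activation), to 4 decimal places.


z1[0] = (-0.8)·(1) + (1.2)·(3) + (0.6)·(1) + 0.8 = 4.2
z1[1] = (-0.1)·(1) + (1.0)·(3) + (0.1)·(1) - 0.3 = 2.7
h = sigmoid(z1) = [0.9852, 0.937]
output = (1.0)·(0.9852) + (0.2)·(0.937) + 0.4 = 1.5726

1.5726


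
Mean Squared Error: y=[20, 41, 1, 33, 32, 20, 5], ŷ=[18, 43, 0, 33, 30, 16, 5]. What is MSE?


Squared errors: (20-18)²=4, (41-43)²=4, (1-0)²=1, (33-33)²=0, (32-30)²=4, (20-16)²=16, (5-5)²=0
Sum = 29
MSE = 29/7 = 29/7

29/7


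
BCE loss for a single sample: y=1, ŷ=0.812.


BCE = -[y·ln(p) + (1-y)·ln(1-p)]
= -1·ln(0.812) - 0
= -ln(0.812) = 0.2083

0.2083


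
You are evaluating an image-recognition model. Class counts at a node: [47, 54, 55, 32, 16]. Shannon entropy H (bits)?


Probabilities: [47/204, 54/204, 55/204, 32/204, 16/204] ≈ [0.2304, 0.2647, 0.2696, 0.1569, 0.0784]
H = -((47/204)·log₂(47/204) + (54/204)·log₂(54/204) + (55/204)·log₂(55/204) + (32/204)·log₂(32/204) + (16/204)·log₂(16/204))
  = 2.2126 bits

2.2126 bits


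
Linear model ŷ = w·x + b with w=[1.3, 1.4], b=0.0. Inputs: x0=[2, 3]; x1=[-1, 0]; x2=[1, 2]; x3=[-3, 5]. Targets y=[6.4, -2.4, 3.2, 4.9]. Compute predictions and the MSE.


ŷ0 = (1.3)·(2) + (1.4)·(3) + 0.0 = 6.8
ŷ1 = (1.3)·(-1) + (1.4)·(0) + 0.0 = -1.3
ŷ2 = (1.3)·(1) + (1.4)·(2) + 0.0 = 4.1
ŷ3 = (1.3)·(-3) + (1.4)·(5) + 0.0 = 3.1
errors² = [0.16, 1.21, 0.81, 3.24]
MSE = 5.4200/4 = 1.355

1.355


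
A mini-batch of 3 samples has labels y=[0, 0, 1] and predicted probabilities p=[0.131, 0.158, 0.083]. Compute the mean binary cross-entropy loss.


L[0] = -ln(1-0.131) = -ln(0.869) = 0.1404
L[1] = -ln(1-0.158) = -ln(0.842) = 0.172
L[2] = -ln(0.083) = 2.4889
mean = (0.1404 + 0.172 + 2.4889)/3 = 0.9338

0.9338


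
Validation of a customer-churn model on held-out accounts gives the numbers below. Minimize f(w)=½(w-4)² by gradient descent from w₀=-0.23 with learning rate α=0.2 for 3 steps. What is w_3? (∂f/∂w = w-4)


step 1: grad = -0.23-4 = -4.23; w = -0.23 - 0.2·(-4.23) = 0.616
step 2: grad = 0.616-4 = -3.384; w = 0.616 - 0.2·(-3.384) = 1.2928
step 3: grad = 1.2928-4 = -2.7072; w = 1.2928 - 0.2·(-2.7072) = 1.83424

1.83424


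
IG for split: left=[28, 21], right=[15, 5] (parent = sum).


Parent = [43, 26], H_parent = 0.9558
H_left = 0.9852 (n=49), H_right = 0.8113 (n=20)
H_children = (49/69)·0.9852 + (20/69)·0.8113 = 0.9348
IG = 0.9558 - 0.9348 = 0.021

0.021


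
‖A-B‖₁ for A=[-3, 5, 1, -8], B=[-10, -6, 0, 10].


d = |-3+ 10| + |5+ 6| + |1-0| + |-8-10|
  = 7 + 11 + 1 + 18
  = 37

37


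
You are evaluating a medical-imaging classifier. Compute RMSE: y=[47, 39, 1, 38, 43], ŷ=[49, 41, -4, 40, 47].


MSE = 53/5 = 10.6
RMSE = √(53/5) = 3.2558

3.2558


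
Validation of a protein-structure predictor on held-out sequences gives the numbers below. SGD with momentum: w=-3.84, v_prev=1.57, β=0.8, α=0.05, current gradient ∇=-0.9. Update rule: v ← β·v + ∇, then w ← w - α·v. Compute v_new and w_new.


v_new = 0.8·1.57 - 0.9 = 1.256 - 0.9 = 0.356
w_new = -3.84 - 0.05·0.356 = -3.84 - 0.0178 = -3.8578

v_new=0.356, w_new=-3.8578


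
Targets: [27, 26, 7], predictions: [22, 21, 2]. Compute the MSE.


Squared errors: (27-22)²=25, (26-21)²=25, (7-2)²=25
Sum = 75
MSE = 75/3 = 25

25


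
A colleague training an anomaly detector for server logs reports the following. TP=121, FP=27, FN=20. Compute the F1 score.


Precision = 121/148 = 0.8176
Recall = 121/141 = 0.8582
F1 = 2·P·R/(P+R) = 2·TP/(2·TP+FP+FN) = 242/(242+27+20) = 242/289 = 0.8374

0.8374


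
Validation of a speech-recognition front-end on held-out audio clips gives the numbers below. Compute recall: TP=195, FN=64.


Recall = TP/(TP+FN)
= 195/(195+64)
= 195/259 = 75.29%

75.29%


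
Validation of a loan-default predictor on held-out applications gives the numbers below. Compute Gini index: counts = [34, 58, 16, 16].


Probabilities: [34/124, 58/124, 16/124, 16/124] ≈ [0.2742, 0.4677, 0.129, 0.129]
Σpᵢ² = (1156 + 3364 + 256 + 256)/124² = 5032/15376
Gini = 1 - Σpᵢ² = 1 - 5032/15376 = 0.6727

0.6727


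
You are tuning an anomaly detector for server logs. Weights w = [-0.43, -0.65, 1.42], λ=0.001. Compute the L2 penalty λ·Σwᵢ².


‖w‖₂² = (-0.43)² + (-0.65)² + (1.42)²
     = 0.1849 + 0.4225 + 2.0164
     = 2.6238
λ·‖w‖₂² = 0.001·2.6238 = 0.002624

0.002624


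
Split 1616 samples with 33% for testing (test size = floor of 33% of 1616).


Test = ⌊1616·33/100⌋ = 533
Train = 1616 - 533 = 1083

Train: 1083, Test: 533


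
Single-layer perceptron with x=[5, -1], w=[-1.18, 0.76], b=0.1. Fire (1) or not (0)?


z = (5)·(-1.18) + (-1)·(0.76) + 0.1
  = -6.56
step(z) = 0 (z<0)

0


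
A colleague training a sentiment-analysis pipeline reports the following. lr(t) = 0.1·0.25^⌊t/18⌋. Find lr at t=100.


n_drops = ⌊100/18⌋ = 5
lr = 0.1·0.25^5 = 0.1·0.0009765625 = 0.00009765625

0.00009765625


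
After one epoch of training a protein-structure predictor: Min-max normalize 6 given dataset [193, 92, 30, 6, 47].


min=6, max=193
(6-6)/(193-6) = 0/187 = 0.0

0.0


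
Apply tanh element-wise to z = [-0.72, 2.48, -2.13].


tanh(-0.72) = -0.6169
tanh(2.48) = 0.9861
tanh(-2.13) = -0.9721
result = [-0.6169, 0.9861, -0.9721]

[-0.6169, 0.9861, -0.9721]


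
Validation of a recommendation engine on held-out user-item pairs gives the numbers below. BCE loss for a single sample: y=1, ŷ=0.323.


BCE = -[y·ln(p) + (1-y)·ln(1-p)]
= -1·ln(0.323) - 0
= -ln(0.323) = 1.1301

1.1301


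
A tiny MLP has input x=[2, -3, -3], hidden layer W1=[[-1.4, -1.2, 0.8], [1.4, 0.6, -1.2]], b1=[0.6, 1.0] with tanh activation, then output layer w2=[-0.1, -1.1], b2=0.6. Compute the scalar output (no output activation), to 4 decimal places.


z1[0] = (-1.4)·(2) + (-1.2)·(-3) + (0.8)·(-3) + 0.6 = -1.0
z1[1] = (1.4)·(2) + (0.6)·(-3) + (-1.2)·(-3) + 1.0 = 5.6
h = tanh(z1) = [-0.7616, 1.0]
output = (-0.1)·(-0.7616) + (-1.1)·(1.0) + 0.6 = -0.4238

-0.4238


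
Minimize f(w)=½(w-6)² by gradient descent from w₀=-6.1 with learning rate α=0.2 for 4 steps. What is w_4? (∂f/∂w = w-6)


step 1: grad = -6.1-6 = -12.1; w = -6.1 - 0.2·(-12.1) = -3.68
step 2: grad = -3.68-6 = -9.68; w = -3.68 - 0.2·(-9.68) = -1.744
step 3: grad = -1.744-6 = -7.744; w = -1.744 - 0.2·(-7.744) = -0.1952
step 4: grad = -0.1952-6 = -6.1952; w = -0.1952 - 0.2·(-6.1952) = 1.04384

1.04384


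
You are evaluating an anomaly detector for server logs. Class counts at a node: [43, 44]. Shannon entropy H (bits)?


Probabilities: [43/87, 44/87] ≈ [0.4943, 0.5057]
H = -((43/87)·log₂(43/87) + (44/87)·log₂(44/87))
  = 0.9999 bits

0.9999 bits


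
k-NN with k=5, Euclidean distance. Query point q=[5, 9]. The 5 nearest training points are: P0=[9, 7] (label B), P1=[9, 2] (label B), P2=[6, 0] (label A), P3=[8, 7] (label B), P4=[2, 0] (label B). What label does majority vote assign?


d(q,P0) = 4.4721  (label B)
d(q,P1) = 8.0623  (label B)
d(q,P2) = 9.0554  (label A)
d(q,P3) = 3.6056  (label B)
d(q,P4) = 9.4868  (label B)
Votes: A=1, B=4
Majority → B

B


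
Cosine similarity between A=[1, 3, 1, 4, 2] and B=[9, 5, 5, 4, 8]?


A·B = 1·9 + 3·5 + 1·5 + 4·4 + 2·8 = 61
‖A‖ = √31 = 5.5678, ‖B‖ = √211 = 14.5258
cos = 61/(√31·√211) = 61/√6541 = 0.7542

0.7542


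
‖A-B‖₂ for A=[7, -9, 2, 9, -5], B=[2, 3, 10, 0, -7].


d = √((7-2)² + (-9-3)² + (2-10)² + (9-0)² + (-5+ 7)²)
  = √(25 + 144 + 64 + 81 + 4)
  = √318 = 17.8326

17.8326


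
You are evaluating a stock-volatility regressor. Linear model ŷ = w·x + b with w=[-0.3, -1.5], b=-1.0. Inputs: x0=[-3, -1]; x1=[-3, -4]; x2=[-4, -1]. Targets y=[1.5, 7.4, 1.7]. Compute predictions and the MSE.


ŷ0 = (-0.3)·(-3) + (-1.5)·(-1) - 1.0 = 1.4
ŷ1 = (-0.3)·(-3) + (-1.5)·(-4) - 1.0 = 5.9
ŷ2 = (-0.3)·(-4) + (-1.5)·(-1) - 1.0 = 1.7
errors² = [0.01, 2.25, 0.0]
MSE = 2.2600/3 = 0.7533

0.7533


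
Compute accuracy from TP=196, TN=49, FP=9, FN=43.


Accuracy = (TP+TN)/(TP+TN+FP+FN)
= (196+49)/(297)
= 245/297 = 82.49%

82.49%


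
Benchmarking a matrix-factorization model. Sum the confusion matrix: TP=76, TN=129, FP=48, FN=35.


Total = TP + TN + FP + FN
= 76 + 129 + 48 + 35
= 288
(Predicted positive: 124, predicted negative: 164)

288


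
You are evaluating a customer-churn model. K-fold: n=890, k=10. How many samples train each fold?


Fold size = 890/10 = 89
Training per fold = 890 - 89 = 801

801


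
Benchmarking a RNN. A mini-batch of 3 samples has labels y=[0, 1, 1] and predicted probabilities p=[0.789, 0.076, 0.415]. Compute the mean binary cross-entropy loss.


L[0] = -ln(1-0.789) = -ln(0.211) = 1.5559
L[1] = -ln(0.076) = 2.577
L[2] = -ln(0.415) = 0.8795
mean = (1.5559 + 2.577 + 0.8795)/3 = 1.6708

1.6708


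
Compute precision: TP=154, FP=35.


Precision = TP/(TP+FP)
= 154/(154+35)
= 154/189 = 81.48%

81.48%


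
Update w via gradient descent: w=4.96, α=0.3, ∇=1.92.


w_new = w - α·∇
= 4.96 - 0.3·1.92
= 4.96 - 0.576
= 4.384

4.384


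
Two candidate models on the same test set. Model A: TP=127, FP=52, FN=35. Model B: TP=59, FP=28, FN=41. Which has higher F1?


Model A: P=127/179=0.7095, R=127/162=0.784, F1=2PR/(P+R)=2TP/(2TP+FP+FN)=254/341=0.7449
Model B: P=59/87=0.6782, R=59/100=0.59, F1=2PR/(P+R)=2TP/(2TP+FP+FN)=118/187=0.631
0.7449 > 0.631 → Model A

Model A


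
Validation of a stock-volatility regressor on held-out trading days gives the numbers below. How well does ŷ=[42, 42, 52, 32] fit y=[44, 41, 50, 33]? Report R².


ȳ = 42
SS_res = Σ(y-ŷ)² = 10
SS_tot = Σ(y-ȳ)² = 150
R² = 1 - SS_res/SS_tot = 1 - 0.0667 = 0.9333

0.9333


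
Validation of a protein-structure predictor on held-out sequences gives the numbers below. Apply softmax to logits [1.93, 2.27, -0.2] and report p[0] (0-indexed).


Exponentials: e^1.93=6.8895, e^2.27=9.6794, e^-0.2=0.8187
Sum = 17.3876
Softmax = [0.3962, 0.5567, 0.0471]
p[0] = 6.8895/17.3876 = 0.3962

0.3962


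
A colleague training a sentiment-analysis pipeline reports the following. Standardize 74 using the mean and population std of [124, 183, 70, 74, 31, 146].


μ = 104.6667, σ = 51.2954
z = (74 - 104.6667)/51.2954 = -0.5978

-0.5978


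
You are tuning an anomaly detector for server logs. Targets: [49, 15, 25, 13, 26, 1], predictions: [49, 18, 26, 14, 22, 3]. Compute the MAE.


Absolute errors: |49-49|=0, |15-18|=3, |25-26|=1, |13-14|=1, |26-22|=4, |1-3|=2
Sum = 11
MAE = 11/6 = 11/6

11/6


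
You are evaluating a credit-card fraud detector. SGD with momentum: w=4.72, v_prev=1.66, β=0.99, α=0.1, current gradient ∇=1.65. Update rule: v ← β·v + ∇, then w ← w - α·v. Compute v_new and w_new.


v_new = 0.99·1.66 + 1.65 = 1.6434 + 1.65 = 3.2934
w_new = 4.72 - 0.1·3.2934 = 4.72 - 0.32934 = 4.39066

v_new=3.2934, w_new=4.39066


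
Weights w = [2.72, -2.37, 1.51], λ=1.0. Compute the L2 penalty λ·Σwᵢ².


‖w‖₂² = (2.72)² + (-2.37)² + (1.51)²
     = 7.3984 + 5.6169 + 2.2801
     = 15.2954
λ·‖w‖₂² = 1.0·15.2954 = 15.2954

15.2954


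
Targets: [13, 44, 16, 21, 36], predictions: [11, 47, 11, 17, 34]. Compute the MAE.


Absolute errors: |13-11|=2, |44-47|=3, |16-11|=5, |21-17|=4, |36-34|=2
Sum = 16
MAE = 16/5 = 16/5

16/5


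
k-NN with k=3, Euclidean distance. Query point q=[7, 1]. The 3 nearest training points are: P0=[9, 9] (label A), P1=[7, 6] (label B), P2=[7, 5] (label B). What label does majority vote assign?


d(q,P0) = 8.2462  (label A)
d(q,P1) = 5.0  (label B)
d(q,P2) = 4.0  (label B)
Votes: A=1, B=2
Majority → B

B


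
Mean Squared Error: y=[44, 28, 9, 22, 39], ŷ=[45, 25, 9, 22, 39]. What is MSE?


Squared errors: (44-45)²=1, (28-25)²=9, (9-9)²=0, (22-22)²=0, (39-39)²=0
Sum = 10
MSE = 10/5 = 2

2


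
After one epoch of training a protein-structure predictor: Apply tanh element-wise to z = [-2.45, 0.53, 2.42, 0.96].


tanh(-2.45) = -0.9852
tanh(0.53) = 0.4854
tanh(2.42) = 0.9843
tanh(0.96) = 0.7443
result = [-0.9852, 0.4854, 0.9843, 0.7443]

[-0.9852, 0.4854, 0.9843, 0.7443]


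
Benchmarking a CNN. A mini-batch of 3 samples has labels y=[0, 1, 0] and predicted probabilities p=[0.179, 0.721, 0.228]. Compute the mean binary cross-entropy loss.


L[0] = -ln(1-0.179) = -ln(0.821) = 0.1972
L[1] = -ln(0.721) = 0.3271
L[2] = -ln(1-0.228) = -ln(0.772) = 0.2588
mean = (0.1972 + 0.3271 + 0.2588)/3 = 0.261

0.261


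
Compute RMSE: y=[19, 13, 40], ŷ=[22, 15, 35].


MSE = 38/3 = 12.6667
RMSE = √(38/3) = 3.559

3.559


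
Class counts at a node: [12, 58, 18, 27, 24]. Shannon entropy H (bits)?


Probabilities: [12/139, 58/139, 18/139, 27/139, 24/139] ≈ [0.0863, 0.4173, 0.1295, 0.1942, 0.1727]
H = -((12/139)·log₂(12/139) + (58/139)·log₂(58/139) + (18/139)·log₂(18/139) + (27/139)·log₂(27/139) + (24/139)·log₂(24/139))
  = 2.1099 bits

2.1099 bits


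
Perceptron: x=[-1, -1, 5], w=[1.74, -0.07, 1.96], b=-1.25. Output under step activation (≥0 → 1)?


z = (-1)·(1.74) + (-1)·(-0.07) + (5)·(1.96) - 1.25
  = 6.88
step(z) = 1 (z≥0)

1


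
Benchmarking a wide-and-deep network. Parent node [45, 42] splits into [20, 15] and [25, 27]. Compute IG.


Parent = [45, 42], H_parent = 0.9991
H_left = 0.9852 (n=35), H_right = 0.9989 (n=52)
H_children = (35/87)·0.9852 + (52/87)·0.9989 = 0.9934
IG = 0.9991 - 0.9934 = 0.0057

0.0057


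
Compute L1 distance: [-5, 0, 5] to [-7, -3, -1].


d = |-5+ 7| + |0+ 3| + |5+ 1|
  = 2 + 3 + 6
  = 11

11


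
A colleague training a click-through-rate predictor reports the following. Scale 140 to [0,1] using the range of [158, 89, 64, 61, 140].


min=61, max=158
(140-61)/(158-61) = 79/97 = 0.8144

0.8144


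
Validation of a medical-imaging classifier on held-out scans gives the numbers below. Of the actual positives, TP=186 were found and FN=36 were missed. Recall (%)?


Recall = TP/(TP+FN)
= 186/(186+36)
= 186/222 = 83.78%

83.78%


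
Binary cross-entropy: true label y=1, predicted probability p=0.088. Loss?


BCE = -[y·ln(p) + (1-y)·ln(1-p)]
= -1·ln(0.088) - 0
= -ln(0.088) = 2.4304

2.4304


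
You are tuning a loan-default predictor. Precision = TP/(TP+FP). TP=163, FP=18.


Precision = TP/(TP+FP)
= 163/(163+18)
= 163/181 = 90.06%

90.06%


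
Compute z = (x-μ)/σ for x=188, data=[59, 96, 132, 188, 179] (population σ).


μ = 130.8, σ = 48.9138
z = (188 - 130.8)/48.9138 = 1.1694

1.1694


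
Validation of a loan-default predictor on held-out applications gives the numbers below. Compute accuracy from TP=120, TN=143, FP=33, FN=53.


Accuracy = (TP+TN)/(TP+TN+FP+FN)
= (120+143)/(349)
= 263/349 = 75.36%

75.36%


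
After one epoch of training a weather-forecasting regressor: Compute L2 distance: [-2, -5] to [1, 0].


d = √((-2-1)² + (-5-0)²)
  = √(9 + 25)
  = √34 = 5.831

5.831


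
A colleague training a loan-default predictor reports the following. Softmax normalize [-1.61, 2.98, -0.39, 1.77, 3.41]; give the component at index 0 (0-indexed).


Exponentials: e^-1.61=0.1999, e^2.98=19.6878, e^-0.39=0.6771, e^1.77=5.8709, e^3.41=30.2652
Sum = 56.7009
Softmax = [0.0035, 0.3472, 0.0119, 0.1035, 0.5338]
p[0] = 0.1999/56.7009 = 0.0035

0.0035


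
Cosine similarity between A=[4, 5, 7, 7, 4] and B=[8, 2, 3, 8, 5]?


A·B = 4·8 + 5·2 + 7·3 + 7·8 + 4·5 = 139
‖A‖ = √155 = 12.4499, ‖B‖ = √166 = 12.8841
cos = 139/(√155·√166) = 139/√25730 = 0.8666

0.8666


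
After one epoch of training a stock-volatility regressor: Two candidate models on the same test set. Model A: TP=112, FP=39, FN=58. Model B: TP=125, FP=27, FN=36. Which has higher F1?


Model A: P=112/151=0.7417, R=112/170=0.6588, F1=2PR/(P+R)=2TP/(2TP+FP+FN)=224/321=0.6978
Model B: P=125/152=0.8224, R=125/161=0.7764, F1=2PR/(P+R)=2TP/(2TP+FP+FN)=250/313=0.7987
0.6978 < 0.7987 → Model B

Model B


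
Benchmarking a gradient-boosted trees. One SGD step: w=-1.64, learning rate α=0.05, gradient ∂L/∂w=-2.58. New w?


w_new = w - α·∇
= -1.64 - 0.05·-2.58
= -1.64 + 0.129
= -1.511

-1.511


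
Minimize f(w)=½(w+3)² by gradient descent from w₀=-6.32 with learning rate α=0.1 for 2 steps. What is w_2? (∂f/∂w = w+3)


step 1: grad = -6.32+3 = -3.32; w = -6.32 - 0.1·(-3.32) = -5.988
step 2: grad = -5.988+3 = -2.988; w = -5.988 - 0.1·(-2.988) = -5.6892

-5.6892


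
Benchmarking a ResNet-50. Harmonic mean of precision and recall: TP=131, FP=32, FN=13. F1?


Precision = 131/163 = 0.8037
Recall = 131/144 = 0.9097
F1 = 2·P·R/(P+R) = 2·TP/(2·TP+FP+FN) = 262/(262+32+13) = 262/307 = 0.8534

0.8534


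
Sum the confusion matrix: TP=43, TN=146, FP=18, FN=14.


Total = TP + TN + FP + FN
= 43 + 146 + 18 + 14
= 221
(Predicted positive: 61, predicted negative: 160)

221


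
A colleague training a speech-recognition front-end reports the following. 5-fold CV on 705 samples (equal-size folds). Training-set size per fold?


Fold size = 705/5 = 141
Training per fold = 705 - 141 = 564

564


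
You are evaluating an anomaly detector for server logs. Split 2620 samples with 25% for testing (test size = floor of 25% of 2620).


Test = ⌊2620·25/100⌋ = 655
Train = 2620 - 655 = 1965

Train: 1965, Test: 655


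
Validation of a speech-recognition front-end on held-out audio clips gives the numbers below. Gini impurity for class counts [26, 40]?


Probabilities: [26/66, 40/66] ≈ [0.3939, 0.6061]
Σpᵢ² = (676 + 1600)/66² = 2276/4356
Gini = 1 - Σpᵢ² = 1 - 2276/4356 = 0.4775

0.4775


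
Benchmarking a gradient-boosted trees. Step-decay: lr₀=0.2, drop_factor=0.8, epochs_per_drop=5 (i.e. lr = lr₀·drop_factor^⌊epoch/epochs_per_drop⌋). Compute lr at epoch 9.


n_drops = ⌊9/5⌋ = 1
lr = 0.2·0.8^1 = 0.2·0.8 = 0.16

0.16


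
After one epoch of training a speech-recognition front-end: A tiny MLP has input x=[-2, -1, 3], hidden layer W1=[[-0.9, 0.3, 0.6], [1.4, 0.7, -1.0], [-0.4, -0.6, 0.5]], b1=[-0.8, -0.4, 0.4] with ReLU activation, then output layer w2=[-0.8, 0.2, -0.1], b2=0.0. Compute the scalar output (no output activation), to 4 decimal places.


z1[0] = (-0.9)·(-2) + (0.3)·(-1) + (0.6)·(3) - 0.8 = 2.5
z1[1] = (1.4)·(-2) + (0.7)·(-1) + (-1.0)·(3) - 0.4 = -6.9
z1[2] = (-0.4)·(-2) + (-0.6)·(-1) + (0.5)·(3) + 0.4 = 3.3
h = ReLU(z1) = [2.5, 0.0, 3.3]
output = (-0.8)·(2.5) + (0.2)·(0.0) + (-0.1)·(3.3) + 0.0 = -2.33

-2.33


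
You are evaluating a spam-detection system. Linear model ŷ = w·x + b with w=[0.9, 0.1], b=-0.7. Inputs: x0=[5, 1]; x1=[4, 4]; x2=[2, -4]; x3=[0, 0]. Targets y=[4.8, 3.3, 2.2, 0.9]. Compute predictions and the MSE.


ŷ0 = (0.9)·(5) + (0.1)·(1) - 0.7 = 3.9
ŷ1 = (0.9)·(4) + (0.1)·(4) - 0.7 = 3.3
ŷ2 = (0.9)·(2) + (0.1)·(-4) - 0.7 = 0.7
ŷ3 = (0.9)·(0) + (0.1)·(0) - 0.7 = -0.7
errors² = [0.81, 0.0, 2.25, 2.56]
MSE = 5.6200/4 = 1.405

1.405


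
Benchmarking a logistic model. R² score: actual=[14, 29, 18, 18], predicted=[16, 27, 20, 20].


ȳ = 19.75
SS_res = Σ(y-ŷ)² = 16
SS_tot = Σ(y-ȳ)² = 124.75
R² = 1 - SS_res/SS_tot = 1 - 0.1283 = 0.8717

0.8717


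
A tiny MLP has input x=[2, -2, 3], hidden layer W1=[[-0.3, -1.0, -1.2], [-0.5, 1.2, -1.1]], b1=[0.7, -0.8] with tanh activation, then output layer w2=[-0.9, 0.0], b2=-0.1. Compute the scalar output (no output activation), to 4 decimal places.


z1[0] = (-0.3)·(2) + (-1.0)·(-2) + (-1.2)·(3) + 0.7 = -1.5
z1[1] = (-0.5)·(2) + (1.2)·(-2) + (-1.1)·(3) - 0.8 = -7.5
h = tanh(z1) = [-0.9051, -1.0]
output = (-0.9)·(-0.9051) + (0.0)·(-1.0) - 0.1 = 0.7146

0.7146


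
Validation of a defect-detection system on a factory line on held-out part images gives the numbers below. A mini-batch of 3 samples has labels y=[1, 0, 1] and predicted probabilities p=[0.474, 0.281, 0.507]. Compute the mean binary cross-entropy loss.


L[0] = -ln(0.474) = 0.7465
L[1] = -ln(1-0.281) = -ln(0.719) = 0.3299
L[2] = -ln(0.507) = 0.6792
mean = (0.7465 + 0.3299 + 0.6792)/3 = 0.5852

0.5852


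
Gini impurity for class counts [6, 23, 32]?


Probabilities: [6/61, 23/61, 32/61] ≈ [0.0984, 0.377, 0.5246]
Σpᵢ² = (36 + 529 + 1024)/61² = 1589/3721
Gini = 1 - Σpᵢ² = 1 - 1589/3721 = 0.573

0.573


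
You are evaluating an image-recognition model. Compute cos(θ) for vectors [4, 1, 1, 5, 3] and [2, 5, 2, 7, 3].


A·B = 4·2 + 1·5 + 1·2 + 5·7 + 3·3 = 59
‖A‖ = √52 = 7.2111, ‖B‖ = √91 = 9.5394
cos = 59/(√52·√91) = 59/√4732 = 0.8577

0.8577


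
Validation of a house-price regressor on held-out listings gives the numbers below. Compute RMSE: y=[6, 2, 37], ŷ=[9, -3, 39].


MSE = 38/3 = 12.6667
RMSE = √(38/3) = 3.559

3.559


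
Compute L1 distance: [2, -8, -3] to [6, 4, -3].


d = |2-6| + |-8-4| + |-3+ 3|
  = 4 + 12 + 0
  = 16

16


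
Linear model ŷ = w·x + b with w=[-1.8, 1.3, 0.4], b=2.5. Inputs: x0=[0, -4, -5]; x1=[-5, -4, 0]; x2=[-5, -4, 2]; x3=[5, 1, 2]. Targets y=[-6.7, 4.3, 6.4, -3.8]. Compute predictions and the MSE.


ŷ0 = (-1.8)·(0) + (1.3)·(-4) + (0.4)·(-5) + 2.5 = -4.7
ŷ1 = (-1.8)·(-5) + (1.3)·(-4) + (0.4)·(0) + 2.5 = 6.3
ŷ2 = (-1.8)·(-5) + (1.3)·(-4) + (0.4)·(2) + 2.5 = 7.1
ŷ3 = (-1.8)·(5) + (1.3)·(1) + (0.4)·(2) + 2.5 = -4.4
errors² = [4.0, 4.0, 0.49, 0.36]
MSE = 8.8500/4 = 2.2125

2.2125


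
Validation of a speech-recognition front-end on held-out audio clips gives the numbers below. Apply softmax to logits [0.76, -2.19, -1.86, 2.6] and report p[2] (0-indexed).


Exponentials: e^0.76=2.1383, e^-2.19=0.1119, e^-1.86=0.1557, e^2.6=13.4637
Sum = 15.8696
Softmax = [0.1347, 0.0071, 0.0098, 0.8484]
p[2] = 0.1557/15.8696 = 0.0098

0.0098


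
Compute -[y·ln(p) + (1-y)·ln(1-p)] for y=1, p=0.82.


BCE = -[y·ln(p) + (1-y)·ln(1-p)]
= -1·ln(0.82) - 0
= -ln(0.82) = 0.1985

0.1985


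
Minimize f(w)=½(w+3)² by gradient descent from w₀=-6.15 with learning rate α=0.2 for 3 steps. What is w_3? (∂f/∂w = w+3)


step 1: grad = -6.15+3 = -3.15; w = -6.15 - 0.2·(-3.15) = -5.52
step 2: grad = -5.52+3 = -2.52; w = -5.52 - 0.2·(-2.52) = -5.016
step 3: grad = -5.016+3 = -2.016; w = -5.016 - 0.2·(-2.016) = -4.6128

-4.6128


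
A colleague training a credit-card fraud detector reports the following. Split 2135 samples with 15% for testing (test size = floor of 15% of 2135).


Test = ⌊2135·15/100⌋ = 320
Train = 2135 - 320 = 1815

Train: 1815, Test: 320


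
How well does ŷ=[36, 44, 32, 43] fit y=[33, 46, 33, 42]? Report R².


ȳ = 38.5
SS_res = Σ(y-ŷ)² = 15
SS_tot = Σ(y-ȳ)² = 129
R² = 1 - SS_res/SS_tot = 1 - 0.1163 = 0.8837

0.8837


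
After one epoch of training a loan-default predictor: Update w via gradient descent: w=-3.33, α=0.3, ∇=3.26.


w_new = w - α·∇
= -3.33 - 0.3·3.26
= -3.33 - 0.978
= -4.308

-4.308


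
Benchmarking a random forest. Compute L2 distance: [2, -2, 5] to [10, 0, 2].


d = √((2-10)² + (-2-0)² + (5-2)²)
  = √(64 + 4 + 9)
  = √77 = 8.775

8.775


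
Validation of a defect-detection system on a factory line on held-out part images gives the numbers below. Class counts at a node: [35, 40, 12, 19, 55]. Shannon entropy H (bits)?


Probabilities: [35/161, 40/161, 12/161, 19/161, 55/161] ≈ [0.2174, 0.2484, 0.0745, 0.118, 0.3416]
H = -((35/161)·log₂(35/161) + (40/161)·log₂(40/161) + (12/161)·log₂(12/161) + (19/161)·log₂(19/161) + (55/161)·log₂(55/161))
  = 2.1501 bits

2.1501 bits


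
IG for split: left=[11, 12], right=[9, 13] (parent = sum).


Parent = [20, 25], H_parent = 0.9911
H_left = 0.9986 (n=23), H_right = 0.976 (n=22)
H_children = (23/45)·0.9986 + (22/45)·0.976 = 0.9876
IG = 0.9911 - 0.9876 = 0.0035

0.0035


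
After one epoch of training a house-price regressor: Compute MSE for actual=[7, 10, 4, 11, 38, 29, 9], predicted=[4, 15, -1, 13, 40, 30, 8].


Squared errors: (7-4)²=9, (10-15)²=25, (4+ 1)²=25, (11-13)²=4, (38-40)²=4, (29-30)²=1, (9-8)²=1
Sum = 69
MSE = 69/7 = 69/7

69/7


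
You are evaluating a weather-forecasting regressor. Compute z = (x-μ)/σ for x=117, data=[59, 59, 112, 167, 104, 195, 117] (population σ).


μ = 116.1429, σ = 47.0575
z = (117 - 116.1429)/47.0575 = 0.0182

0.0182


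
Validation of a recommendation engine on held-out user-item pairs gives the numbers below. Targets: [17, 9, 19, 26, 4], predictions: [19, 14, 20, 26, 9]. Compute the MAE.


Absolute errors: |17-19|=2, |9-14|=5, |19-20|=1, |26-26|=0, |4-9|=5
Sum = 13
MAE = 13/5 = 13/5

13/5


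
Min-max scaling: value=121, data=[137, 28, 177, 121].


min=28, max=177
(121-28)/(177-28) = 93/149 = 0.6242

0.6242


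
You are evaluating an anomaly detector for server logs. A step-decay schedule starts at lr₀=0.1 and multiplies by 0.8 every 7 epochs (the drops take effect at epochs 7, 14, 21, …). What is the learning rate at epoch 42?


n_drops = ⌊42/7⌋ = 6
lr = 0.1·0.8^6 = 0.1·0.262144 = 0.0262144

0.0262144


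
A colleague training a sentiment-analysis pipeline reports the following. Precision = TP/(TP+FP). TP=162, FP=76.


Precision = TP/(TP+FP)
= 162/(162+76)
= 162/238 = 68.07%

68.07%


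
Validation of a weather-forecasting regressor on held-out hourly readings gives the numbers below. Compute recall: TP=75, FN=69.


Recall = TP/(TP+FN)
= 75/(75+69)
= 75/144 = 52.08%

52.08%


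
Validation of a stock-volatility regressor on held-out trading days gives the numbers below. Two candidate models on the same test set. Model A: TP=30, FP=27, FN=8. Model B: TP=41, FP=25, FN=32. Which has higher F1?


Model A: P=30/57=0.5263, R=30/38=0.7895, F1=2PR/(P+R)=2TP/(2TP+FP+FN)=60/95=0.6316
Model B: P=41/66=0.6212, R=41/73=0.5616, F1=2PR/(P+R)=2TP/(2TP+FP+FN)=82/139=0.5899
0.6316 > 0.5899 → Model A

Model A


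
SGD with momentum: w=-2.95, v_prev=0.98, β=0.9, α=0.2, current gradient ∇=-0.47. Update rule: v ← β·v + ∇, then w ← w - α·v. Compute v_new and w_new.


v_new = 0.9·0.98 - 0.47 = 0.882 - 0.47 = 0.412
w_new = -2.95 - 0.2·0.412 = -2.95 - 0.0824 = -3.0324

v_new=0.412, w_new=-3.0324


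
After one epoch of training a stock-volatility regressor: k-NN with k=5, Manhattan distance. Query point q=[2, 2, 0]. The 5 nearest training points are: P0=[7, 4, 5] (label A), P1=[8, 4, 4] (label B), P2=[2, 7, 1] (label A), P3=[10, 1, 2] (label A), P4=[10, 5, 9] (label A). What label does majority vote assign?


d(q,P0) = 12  (label A)
d(q,P1) = 12  (label B)
d(q,P2) = 6  (label A)
d(q,P3) = 11  (label A)
d(q,P4) = 20  (label A)
Votes: A=4, B=1
Majority → A

A


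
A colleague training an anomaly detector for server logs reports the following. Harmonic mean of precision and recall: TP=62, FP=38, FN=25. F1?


Precision = 62/100 = 0.62
Recall = 62/87 = 0.7126
F1 = 2·P·R/(P+R) = 2·TP/(2·TP+FP+FN) = 124/(124+38+25) = 124/187 = 0.6631

0.6631


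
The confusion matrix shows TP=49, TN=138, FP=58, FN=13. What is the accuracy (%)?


Accuracy = (TP+TN)/(TP+TN+FP+FN)
= (49+138)/(258)
= 187/258 = 72.48%

72.48%


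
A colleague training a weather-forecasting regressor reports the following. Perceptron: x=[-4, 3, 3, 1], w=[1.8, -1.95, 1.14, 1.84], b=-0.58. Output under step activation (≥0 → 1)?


z = (-4)·(1.8) + (3)·(-1.95) + (3)·(1.14) + (1)·(1.84) - 0.58
  = -8.37
step(z) = 0 (z<0)

0


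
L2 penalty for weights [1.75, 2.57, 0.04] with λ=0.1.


‖w‖₂² = (1.75)² + (2.57)² + (0.04)²
     = 3.0625 + 6.6049 + 0.0016
     = 9.669
λ·‖w‖₂² = 0.1·9.669 = 0.9669

0.9669


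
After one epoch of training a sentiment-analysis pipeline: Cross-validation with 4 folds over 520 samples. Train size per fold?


Fold size = 520/4 = 130
Training per fold = 520 - 130 = 390

390


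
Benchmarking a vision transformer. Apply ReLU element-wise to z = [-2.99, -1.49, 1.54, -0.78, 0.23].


ReLU(-2.99) = max(0, -2.99) = 0.0
ReLU(-1.49) = max(0, -1.49) = 0.0
ReLU(1.54) = max(0, 1.54) = 1.54
ReLU(-0.78) = max(0, -0.78) = 0.0
ReLU(0.23) = max(0, 0.23) = 0.23
result = [0.0, 0.0, 1.54, 0.0, 0.23]

[0.0, 0.0, 1.54, 0.0, 0.23]


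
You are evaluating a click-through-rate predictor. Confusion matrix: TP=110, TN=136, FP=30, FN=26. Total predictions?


Total = TP + TN + FP + FN
= 110 + 136 + 30 + 26
= 302
(Predicted positive: 140, predicted negative: 162)

302


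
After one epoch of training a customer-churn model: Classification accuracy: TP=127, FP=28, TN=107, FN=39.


Accuracy = (TP+TN)/(TP+TN+FP+FN)
= (127+107)/(301)
= 234/301 = 77.74%

77.74%


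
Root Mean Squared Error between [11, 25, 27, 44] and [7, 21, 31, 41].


MSE = 57/4 = 14.25
RMSE = √(57/4) = 3.7749

3.7749


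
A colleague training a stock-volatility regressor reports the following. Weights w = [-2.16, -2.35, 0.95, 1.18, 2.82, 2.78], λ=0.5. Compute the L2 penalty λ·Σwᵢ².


‖w‖₂² = (-2.16)² + (-2.35)² + (0.95)² + (1.18)² + (2.82)² + (2.78)²
     = 4.6656 + 5.5225 + 0.9025 + 1.3924 + 7.9524 + 7.7284
     = 28.1638
λ·‖w‖₂² = 0.5·28.1638 = 14.0819

14.0819


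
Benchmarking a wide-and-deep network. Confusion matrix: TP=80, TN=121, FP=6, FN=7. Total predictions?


Total = TP + TN + FP + FN
= 80 + 121 + 6 + 7
= 214
(Predicted positive: 86, predicted negative: 128)

214


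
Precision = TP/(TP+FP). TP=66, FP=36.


Precision = TP/(TP+FP)
= 66/(66+36)
= 66/102 = 64.71%

64.71%


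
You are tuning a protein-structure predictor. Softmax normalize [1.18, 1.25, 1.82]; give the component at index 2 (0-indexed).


Exponentials: e^1.18=3.2544, e^1.25=3.4903, e^1.82=6.1719
Sum = 12.9166
Softmax = [0.252, 0.2702, 0.4778]
p[2] = 6.1719/12.9166 = 0.4778

0.4778


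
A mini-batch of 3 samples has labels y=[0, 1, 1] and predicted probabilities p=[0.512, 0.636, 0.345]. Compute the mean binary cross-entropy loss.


L[0] = -ln(1-0.512) = -ln(0.488) = 0.7174
L[1] = -ln(0.636) = 0.4526
L[2] = -ln(0.345) = 1.0642
mean = (0.7174 + 0.4526 + 1.0642)/3 = 0.7447

0.7447


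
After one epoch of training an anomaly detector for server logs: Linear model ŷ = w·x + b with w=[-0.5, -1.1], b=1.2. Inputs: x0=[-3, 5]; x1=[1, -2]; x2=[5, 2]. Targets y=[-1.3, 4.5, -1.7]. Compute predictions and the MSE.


ŷ0 = (-0.5)·(-3) + (-1.1)·(5) + 1.2 = -2.8
ŷ1 = (-0.5)·(1) + (-1.1)·(-2) + 1.2 = 2.9
ŷ2 = (-0.5)·(5) + (-1.1)·(2) + 1.2 = -3.5
errors² = [2.25, 2.56, 3.24]
MSE = 8.0500/3 = 2.6833

2.6833


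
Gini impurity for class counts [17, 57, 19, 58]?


Probabilities: [17/151, 57/151, 19/151, 58/151] ≈ [0.1126, 0.3775, 0.1258, 0.3841]
Σpᵢ² = (289 + 3249 + 361 + 3364)/151² = 7263/22801
Gini = 1 - Σpᵢ² = 1 - 7263/22801 = 0.6815

0.6815


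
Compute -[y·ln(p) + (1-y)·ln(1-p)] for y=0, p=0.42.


BCE = -[y·ln(p) + (1-y)·ln(1-p)]
= -0 - 1·ln(1-0.42)
= -ln(0.58) = 0.5447

0.5447


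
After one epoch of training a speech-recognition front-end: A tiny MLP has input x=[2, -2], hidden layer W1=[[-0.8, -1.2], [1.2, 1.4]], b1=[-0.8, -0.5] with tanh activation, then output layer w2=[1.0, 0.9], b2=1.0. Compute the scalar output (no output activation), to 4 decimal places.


z1[0] = (-0.8)·(2) + (-1.2)·(-2) - 0.8 = 0.0
z1[1] = (1.2)·(2) + (1.4)·(-2) - 0.5 = -0.9
h = tanh(z1) = [0.0, -0.7163]
output = (1.0)·(0.0) + (0.9)·(-0.7163) + 1.0 = 0.3553

0.3553


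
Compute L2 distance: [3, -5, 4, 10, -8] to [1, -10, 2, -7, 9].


d = √((3-1)² + (-5+ 10)² + (4-2)² + (10+ 7)² + (-8-9)²)
  = √(4 + 25 + 4 + 289 + 289)
  = √611 = 24.7184

24.7184


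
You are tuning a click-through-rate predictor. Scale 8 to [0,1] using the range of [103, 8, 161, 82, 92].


min=8, max=161
(8-8)/(161-8) = 0/153 = 0.0

0.0


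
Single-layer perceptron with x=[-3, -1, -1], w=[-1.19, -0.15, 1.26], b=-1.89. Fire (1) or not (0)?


z = (-3)·(-1.19) + (-1)·(-0.15) + (-1)·(1.26) - 1.89
  = 0.57
step(z) = 1 (z≥0)

1


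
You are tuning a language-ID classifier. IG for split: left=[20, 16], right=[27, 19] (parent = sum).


Parent = [47, 35], H_parent = 0.9845
H_left = 0.9911 (n=36), H_right = 0.9781 (n=46)
H_children = (36/82)·0.9911 + (46/82)·0.9781 = 0.9838
IG = 0.9845 - 0.9838 = 0.0007

0.0007


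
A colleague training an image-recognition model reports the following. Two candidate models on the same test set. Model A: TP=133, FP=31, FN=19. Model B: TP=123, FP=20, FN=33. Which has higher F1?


Model A: P=133/164=0.811, R=133/152=0.875, F1=2PR/(P+R)=2TP/(2TP+FP+FN)=266/316=0.8418
Model B: P=123/143=0.8601, R=123/156=0.7885, F1=2PR/(P+R)=2TP/(2TP+FP+FN)=246/299=0.8227
0.8418 > 0.8227 → Model A

Model A
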